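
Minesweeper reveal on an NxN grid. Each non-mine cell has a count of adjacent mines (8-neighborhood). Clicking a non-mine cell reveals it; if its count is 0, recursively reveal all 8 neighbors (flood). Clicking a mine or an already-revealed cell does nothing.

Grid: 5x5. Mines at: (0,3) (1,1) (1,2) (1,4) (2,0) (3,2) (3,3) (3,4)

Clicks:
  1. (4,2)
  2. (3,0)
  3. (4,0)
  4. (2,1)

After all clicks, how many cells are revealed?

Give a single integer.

Click 1 (4,2) count=2: revealed 1 new [(4,2)] -> total=1
Click 2 (3,0) count=1: revealed 1 new [(3,0)] -> total=2
Click 3 (4,0) count=0: revealed 3 new [(3,1) (4,0) (4,1)] -> total=5
Click 4 (2,1) count=4: revealed 1 new [(2,1)] -> total=6

Answer: 6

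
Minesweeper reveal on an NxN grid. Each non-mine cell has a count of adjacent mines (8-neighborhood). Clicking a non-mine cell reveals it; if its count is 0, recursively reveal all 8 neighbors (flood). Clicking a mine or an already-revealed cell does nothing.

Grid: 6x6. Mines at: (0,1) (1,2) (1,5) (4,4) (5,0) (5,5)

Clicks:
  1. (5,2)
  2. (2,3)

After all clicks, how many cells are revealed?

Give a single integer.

Click 1 (5,2) count=0: revealed 17 new [(1,0) (1,1) (2,0) (2,1) (2,2) (2,3) (3,0) (3,1) (3,2) (3,3) (4,0) (4,1) (4,2) (4,3) (5,1) (5,2) (5,3)] -> total=17
Click 2 (2,3) count=1: revealed 0 new [(none)] -> total=17

Answer: 17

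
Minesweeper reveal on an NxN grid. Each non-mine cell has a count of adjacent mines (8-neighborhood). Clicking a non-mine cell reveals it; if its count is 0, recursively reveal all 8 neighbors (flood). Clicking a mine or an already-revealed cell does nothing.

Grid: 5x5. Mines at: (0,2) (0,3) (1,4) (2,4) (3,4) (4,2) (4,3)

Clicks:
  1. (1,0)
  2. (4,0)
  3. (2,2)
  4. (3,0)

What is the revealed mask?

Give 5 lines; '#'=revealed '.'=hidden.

Answer: ##...
####.
####.
####.
##...

Derivation:
Click 1 (1,0) count=0: revealed 16 new [(0,0) (0,1) (1,0) (1,1) (1,2) (1,3) (2,0) (2,1) (2,2) (2,3) (3,0) (3,1) (3,2) (3,3) (4,0) (4,1)] -> total=16
Click 2 (4,0) count=0: revealed 0 new [(none)] -> total=16
Click 3 (2,2) count=0: revealed 0 new [(none)] -> total=16
Click 4 (3,0) count=0: revealed 0 new [(none)] -> total=16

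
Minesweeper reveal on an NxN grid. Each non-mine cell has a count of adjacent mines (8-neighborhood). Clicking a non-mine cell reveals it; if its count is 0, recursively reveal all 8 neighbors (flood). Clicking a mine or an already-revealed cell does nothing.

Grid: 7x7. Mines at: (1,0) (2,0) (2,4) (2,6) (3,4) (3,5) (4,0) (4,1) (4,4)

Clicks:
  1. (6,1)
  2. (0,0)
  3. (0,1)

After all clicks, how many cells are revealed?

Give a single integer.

Answer: 18

Derivation:
Click 1 (6,1) count=0: revealed 16 new [(4,5) (4,6) (5,0) (5,1) (5,2) (5,3) (5,4) (5,5) (5,6) (6,0) (6,1) (6,2) (6,3) (6,4) (6,5) (6,6)] -> total=16
Click 2 (0,0) count=1: revealed 1 new [(0,0)] -> total=17
Click 3 (0,1) count=1: revealed 1 new [(0,1)] -> total=18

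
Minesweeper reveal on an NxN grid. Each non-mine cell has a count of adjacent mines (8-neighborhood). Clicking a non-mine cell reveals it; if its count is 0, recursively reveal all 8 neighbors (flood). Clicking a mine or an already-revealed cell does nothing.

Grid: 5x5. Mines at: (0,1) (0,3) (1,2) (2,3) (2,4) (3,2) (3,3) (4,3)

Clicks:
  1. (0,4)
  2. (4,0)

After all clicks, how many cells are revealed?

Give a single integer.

Answer: 9

Derivation:
Click 1 (0,4) count=1: revealed 1 new [(0,4)] -> total=1
Click 2 (4,0) count=0: revealed 8 new [(1,0) (1,1) (2,0) (2,1) (3,0) (3,1) (4,0) (4,1)] -> total=9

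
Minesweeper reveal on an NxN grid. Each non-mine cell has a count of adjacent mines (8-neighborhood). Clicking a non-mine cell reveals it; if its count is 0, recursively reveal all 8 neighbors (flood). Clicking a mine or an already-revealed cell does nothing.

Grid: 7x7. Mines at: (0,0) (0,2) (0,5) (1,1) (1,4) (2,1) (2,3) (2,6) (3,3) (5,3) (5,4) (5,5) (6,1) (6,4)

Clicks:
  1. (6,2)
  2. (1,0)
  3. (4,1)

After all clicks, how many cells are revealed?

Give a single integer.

Click 1 (6,2) count=2: revealed 1 new [(6,2)] -> total=1
Click 2 (1,0) count=3: revealed 1 new [(1,0)] -> total=2
Click 3 (4,1) count=0: revealed 9 new [(3,0) (3,1) (3,2) (4,0) (4,1) (4,2) (5,0) (5,1) (5,2)] -> total=11

Answer: 11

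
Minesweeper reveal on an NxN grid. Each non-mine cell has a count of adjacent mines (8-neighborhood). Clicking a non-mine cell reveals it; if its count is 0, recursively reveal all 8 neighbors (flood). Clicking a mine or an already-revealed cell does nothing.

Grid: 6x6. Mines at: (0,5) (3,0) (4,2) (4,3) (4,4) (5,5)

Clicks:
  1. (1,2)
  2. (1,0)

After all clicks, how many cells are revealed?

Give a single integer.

Click 1 (1,2) count=0: revealed 22 new [(0,0) (0,1) (0,2) (0,3) (0,4) (1,0) (1,1) (1,2) (1,3) (1,4) (1,5) (2,0) (2,1) (2,2) (2,3) (2,4) (2,5) (3,1) (3,2) (3,3) (3,4) (3,5)] -> total=22
Click 2 (1,0) count=0: revealed 0 new [(none)] -> total=22

Answer: 22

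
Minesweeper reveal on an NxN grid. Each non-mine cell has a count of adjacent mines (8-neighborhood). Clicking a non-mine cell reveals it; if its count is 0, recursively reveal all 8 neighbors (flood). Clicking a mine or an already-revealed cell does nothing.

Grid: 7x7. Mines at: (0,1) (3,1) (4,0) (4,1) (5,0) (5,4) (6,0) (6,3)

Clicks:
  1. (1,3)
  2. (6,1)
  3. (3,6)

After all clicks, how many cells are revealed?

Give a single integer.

Click 1 (1,3) count=0: revealed 29 new [(0,2) (0,3) (0,4) (0,5) (0,6) (1,2) (1,3) (1,4) (1,5) (1,6) (2,2) (2,3) (2,4) (2,5) (2,6) (3,2) (3,3) (3,4) (3,5) (3,6) (4,2) (4,3) (4,4) (4,5) (4,6) (5,5) (5,6) (6,5) (6,6)] -> total=29
Click 2 (6,1) count=2: revealed 1 new [(6,1)] -> total=30
Click 3 (3,6) count=0: revealed 0 new [(none)] -> total=30

Answer: 30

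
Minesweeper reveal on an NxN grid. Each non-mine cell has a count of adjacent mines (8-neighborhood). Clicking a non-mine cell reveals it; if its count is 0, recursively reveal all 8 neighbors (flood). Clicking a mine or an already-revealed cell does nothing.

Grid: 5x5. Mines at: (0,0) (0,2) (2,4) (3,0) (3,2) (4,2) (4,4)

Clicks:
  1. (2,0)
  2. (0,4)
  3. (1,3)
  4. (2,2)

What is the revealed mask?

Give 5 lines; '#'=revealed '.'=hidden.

Click 1 (2,0) count=1: revealed 1 new [(2,0)] -> total=1
Click 2 (0,4) count=0: revealed 4 new [(0,3) (0,4) (1,3) (1,4)] -> total=5
Click 3 (1,3) count=2: revealed 0 new [(none)] -> total=5
Click 4 (2,2) count=1: revealed 1 new [(2,2)] -> total=6

Answer: ...##
...##
#.#..
.....
.....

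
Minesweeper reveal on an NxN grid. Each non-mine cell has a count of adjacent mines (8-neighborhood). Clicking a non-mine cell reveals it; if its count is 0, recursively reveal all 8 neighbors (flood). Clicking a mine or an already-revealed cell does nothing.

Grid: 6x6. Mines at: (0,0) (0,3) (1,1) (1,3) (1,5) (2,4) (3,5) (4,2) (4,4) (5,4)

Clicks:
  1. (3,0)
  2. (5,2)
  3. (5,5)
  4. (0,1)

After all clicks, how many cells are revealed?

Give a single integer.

Answer: 11

Derivation:
Click 1 (3,0) count=0: revealed 8 new [(2,0) (2,1) (3,0) (3,1) (4,0) (4,1) (5,0) (5,1)] -> total=8
Click 2 (5,2) count=1: revealed 1 new [(5,2)] -> total=9
Click 3 (5,5) count=2: revealed 1 new [(5,5)] -> total=10
Click 4 (0,1) count=2: revealed 1 new [(0,1)] -> total=11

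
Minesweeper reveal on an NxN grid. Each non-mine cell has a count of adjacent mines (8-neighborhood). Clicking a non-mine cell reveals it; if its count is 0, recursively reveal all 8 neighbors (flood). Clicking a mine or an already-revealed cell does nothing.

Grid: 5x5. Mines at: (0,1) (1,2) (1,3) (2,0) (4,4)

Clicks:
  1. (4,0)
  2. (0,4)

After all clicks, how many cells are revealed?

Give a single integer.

Answer: 12

Derivation:
Click 1 (4,0) count=0: revealed 11 new [(2,1) (2,2) (2,3) (3,0) (3,1) (3,2) (3,3) (4,0) (4,1) (4,2) (4,3)] -> total=11
Click 2 (0,4) count=1: revealed 1 new [(0,4)] -> total=12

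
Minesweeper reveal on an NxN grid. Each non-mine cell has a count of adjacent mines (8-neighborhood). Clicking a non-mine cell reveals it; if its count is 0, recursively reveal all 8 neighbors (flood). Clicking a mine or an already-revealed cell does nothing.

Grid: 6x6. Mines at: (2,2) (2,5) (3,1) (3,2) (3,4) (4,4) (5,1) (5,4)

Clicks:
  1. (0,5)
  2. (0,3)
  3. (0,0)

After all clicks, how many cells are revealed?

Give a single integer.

Answer: 14

Derivation:
Click 1 (0,5) count=0: revealed 14 new [(0,0) (0,1) (0,2) (0,3) (0,4) (0,5) (1,0) (1,1) (1,2) (1,3) (1,4) (1,5) (2,0) (2,1)] -> total=14
Click 2 (0,3) count=0: revealed 0 new [(none)] -> total=14
Click 3 (0,0) count=0: revealed 0 new [(none)] -> total=14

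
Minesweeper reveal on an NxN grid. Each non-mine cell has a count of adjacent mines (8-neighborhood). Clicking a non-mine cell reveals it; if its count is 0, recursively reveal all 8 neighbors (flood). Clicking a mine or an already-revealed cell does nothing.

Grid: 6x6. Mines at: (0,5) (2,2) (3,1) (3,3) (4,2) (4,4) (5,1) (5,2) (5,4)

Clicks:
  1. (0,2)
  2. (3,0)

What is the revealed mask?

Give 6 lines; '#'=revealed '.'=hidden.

Answer: #####.
#####.
##....
#.....
......
......

Derivation:
Click 1 (0,2) count=0: revealed 12 new [(0,0) (0,1) (0,2) (0,3) (0,4) (1,0) (1,1) (1,2) (1,3) (1,4) (2,0) (2,1)] -> total=12
Click 2 (3,0) count=1: revealed 1 new [(3,0)] -> total=13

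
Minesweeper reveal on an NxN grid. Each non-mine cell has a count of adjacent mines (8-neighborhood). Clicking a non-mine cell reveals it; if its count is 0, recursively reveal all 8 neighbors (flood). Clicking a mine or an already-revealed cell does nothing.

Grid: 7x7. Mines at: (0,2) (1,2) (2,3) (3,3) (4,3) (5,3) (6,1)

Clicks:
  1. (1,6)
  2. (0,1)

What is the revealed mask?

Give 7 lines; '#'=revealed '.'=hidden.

Click 1 (1,6) count=0: revealed 23 new [(0,3) (0,4) (0,5) (0,6) (1,3) (1,4) (1,5) (1,6) (2,4) (2,5) (2,6) (3,4) (3,5) (3,6) (4,4) (4,5) (4,6) (5,4) (5,5) (5,6) (6,4) (6,5) (6,6)] -> total=23
Click 2 (0,1) count=2: revealed 1 new [(0,1)] -> total=24

Answer: .#.####
...####
....###
....###
....###
....###
....###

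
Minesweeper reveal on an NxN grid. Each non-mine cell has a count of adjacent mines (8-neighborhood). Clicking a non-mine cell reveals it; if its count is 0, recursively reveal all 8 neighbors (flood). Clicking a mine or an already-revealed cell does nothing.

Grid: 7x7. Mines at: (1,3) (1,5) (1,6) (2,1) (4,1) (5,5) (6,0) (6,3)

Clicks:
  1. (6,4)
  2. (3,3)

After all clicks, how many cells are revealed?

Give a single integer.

Click 1 (6,4) count=2: revealed 1 new [(6,4)] -> total=1
Click 2 (3,3) count=0: revealed 18 new [(2,2) (2,3) (2,4) (2,5) (2,6) (3,2) (3,3) (3,4) (3,5) (3,6) (4,2) (4,3) (4,4) (4,5) (4,6) (5,2) (5,3) (5,4)] -> total=19

Answer: 19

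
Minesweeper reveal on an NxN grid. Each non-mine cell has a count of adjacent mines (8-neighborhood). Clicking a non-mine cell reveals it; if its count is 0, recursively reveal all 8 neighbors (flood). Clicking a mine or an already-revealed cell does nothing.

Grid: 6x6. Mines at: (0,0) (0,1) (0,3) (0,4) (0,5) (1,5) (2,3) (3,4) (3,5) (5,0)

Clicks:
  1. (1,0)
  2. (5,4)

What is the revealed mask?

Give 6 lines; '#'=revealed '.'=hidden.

Click 1 (1,0) count=2: revealed 1 new [(1,0)] -> total=1
Click 2 (5,4) count=0: revealed 20 new [(1,1) (1,2) (2,0) (2,1) (2,2) (3,0) (3,1) (3,2) (3,3) (4,0) (4,1) (4,2) (4,3) (4,4) (4,5) (5,1) (5,2) (5,3) (5,4) (5,5)] -> total=21

Answer: ......
###...
###...
####..
######
.#####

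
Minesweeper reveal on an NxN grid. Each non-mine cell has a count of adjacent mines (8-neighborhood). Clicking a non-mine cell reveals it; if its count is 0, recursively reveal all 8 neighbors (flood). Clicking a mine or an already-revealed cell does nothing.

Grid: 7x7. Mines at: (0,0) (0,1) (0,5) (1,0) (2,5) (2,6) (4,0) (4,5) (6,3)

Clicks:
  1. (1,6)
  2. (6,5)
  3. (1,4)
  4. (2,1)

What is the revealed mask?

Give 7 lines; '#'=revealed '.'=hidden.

Answer: .......
....#.#
.#.....
.......
.......
....###
....###

Derivation:
Click 1 (1,6) count=3: revealed 1 new [(1,6)] -> total=1
Click 2 (6,5) count=0: revealed 6 new [(5,4) (5,5) (5,6) (6,4) (6,5) (6,6)] -> total=7
Click 3 (1,4) count=2: revealed 1 new [(1,4)] -> total=8
Click 4 (2,1) count=1: revealed 1 new [(2,1)] -> total=9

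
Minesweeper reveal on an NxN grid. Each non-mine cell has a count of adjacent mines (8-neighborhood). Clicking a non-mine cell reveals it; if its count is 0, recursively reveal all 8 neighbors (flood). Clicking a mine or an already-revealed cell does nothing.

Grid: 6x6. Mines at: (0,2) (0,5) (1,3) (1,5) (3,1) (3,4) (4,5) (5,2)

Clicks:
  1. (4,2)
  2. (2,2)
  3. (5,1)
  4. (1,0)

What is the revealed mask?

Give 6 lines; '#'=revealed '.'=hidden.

Click 1 (4,2) count=2: revealed 1 new [(4,2)] -> total=1
Click 2 (2,2) count=2: revealed 1 new [(2,2)] -> total=2
Click 3 (5,1) count=1: revealed 1 new [(5,1)] -> total=3
Click 4 (1,0) count=0: revealed 6 new [(0,0) (0,1) (1,0) (1,1) (2,0) (2,1)] -> total=9

Answer: ##....
##....
###...
......
..#...
.#....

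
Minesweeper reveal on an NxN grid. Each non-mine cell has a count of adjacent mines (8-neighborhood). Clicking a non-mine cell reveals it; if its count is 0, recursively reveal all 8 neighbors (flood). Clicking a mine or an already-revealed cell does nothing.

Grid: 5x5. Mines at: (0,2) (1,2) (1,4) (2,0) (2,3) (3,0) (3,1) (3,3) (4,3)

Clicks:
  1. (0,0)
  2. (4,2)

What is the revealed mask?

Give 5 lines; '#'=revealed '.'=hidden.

Click 1 (0,0) count=0: revealed 4 new [(0,0) (0,1) (1,0) (1,1)] -> total=4
Click 2 (4,2) count=3: revealed 1 new [(4,2)] -> total=5

Answer: ##...
##...
.....
.....
..#..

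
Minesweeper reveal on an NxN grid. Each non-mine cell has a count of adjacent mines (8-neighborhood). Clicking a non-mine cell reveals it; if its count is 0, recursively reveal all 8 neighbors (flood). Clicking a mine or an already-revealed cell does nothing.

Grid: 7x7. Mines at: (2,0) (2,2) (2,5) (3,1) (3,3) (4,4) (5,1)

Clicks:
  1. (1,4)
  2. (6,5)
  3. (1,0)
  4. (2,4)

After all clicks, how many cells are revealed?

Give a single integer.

Answer: 17

Derivation:
Click 1 (1,4) count=1: revealed 1 new [(1,4)] -> total=1
Click 2 (6,5) count=0: revealed 14 new [(3,5) (3,6) (4,5) (4,6) (5,2) (5,3) (5,4) (5,5) (5,6) (6,2) (6,3) (6,4) (6,5) (6,6)] -> total=15
Click 3 (1,0) count=1: revealed 1 new [(1,0)] -> total=16
Click 4 (2,4) count=2: revealed 1 new [(2,4)] -> total=17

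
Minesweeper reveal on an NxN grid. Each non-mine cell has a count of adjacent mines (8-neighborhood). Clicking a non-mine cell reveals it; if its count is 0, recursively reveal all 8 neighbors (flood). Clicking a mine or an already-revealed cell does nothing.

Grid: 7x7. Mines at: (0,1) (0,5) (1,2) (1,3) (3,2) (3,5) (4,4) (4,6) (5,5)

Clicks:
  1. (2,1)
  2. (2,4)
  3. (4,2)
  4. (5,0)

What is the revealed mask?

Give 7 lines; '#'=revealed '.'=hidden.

Click 1 (2,1) count=2: revealed 1 new [(2,1)] -> total=1
Click 2 (2,4) count=2: revealed 1 new [(2,4)] -> total=2
Click 3 (4,2) count=1: revealed 1 new [(4,2)] -> total=3
Click 4 (5,0) count=0: revealed 18 new [(1,0) (1,1) (2,0) (3,0) (3,1) (4,0) (4,1) (4,3) (5,0) (5,1) (5,2) (5,3) (5,4) (6,0) (6,1) (6,2) (6,3) (6,4)] -> total=21

Answer: .......
##.....
##..#..
##.....
####...
#####..
#####..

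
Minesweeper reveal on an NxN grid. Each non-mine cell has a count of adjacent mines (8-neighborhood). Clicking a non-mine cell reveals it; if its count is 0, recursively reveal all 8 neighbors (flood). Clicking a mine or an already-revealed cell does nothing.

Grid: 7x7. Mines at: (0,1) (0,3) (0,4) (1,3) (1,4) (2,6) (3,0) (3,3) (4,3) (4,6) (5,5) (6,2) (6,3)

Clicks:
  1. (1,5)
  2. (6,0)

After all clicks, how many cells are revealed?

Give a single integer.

Click 1 (1,5) count=3: revealed 1 new [(1,5)] -> total=1
Click 2 (6,0) count=0: revealed 6 new [(4,0) (4,1) (5,0) (5,1) (6,0) (6,1)] -> total=7

Answer: 7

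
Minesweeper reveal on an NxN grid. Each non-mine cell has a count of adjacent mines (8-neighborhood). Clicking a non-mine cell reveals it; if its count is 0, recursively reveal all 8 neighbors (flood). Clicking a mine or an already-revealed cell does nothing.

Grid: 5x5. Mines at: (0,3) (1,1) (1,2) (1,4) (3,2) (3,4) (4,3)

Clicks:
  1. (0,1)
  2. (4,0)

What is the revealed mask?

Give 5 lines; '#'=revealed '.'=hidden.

Answer: .#...
.....
##...
##...
##...

Derivation:
Click 1 (0,1) count=2: revealed 1 new [(0,1)] -> total=1
Click 2 (4,0) count=0: revealed 6 new [(2,0) (2,1) (3,0) (3,1) (4,0) (4,1)] -> total=7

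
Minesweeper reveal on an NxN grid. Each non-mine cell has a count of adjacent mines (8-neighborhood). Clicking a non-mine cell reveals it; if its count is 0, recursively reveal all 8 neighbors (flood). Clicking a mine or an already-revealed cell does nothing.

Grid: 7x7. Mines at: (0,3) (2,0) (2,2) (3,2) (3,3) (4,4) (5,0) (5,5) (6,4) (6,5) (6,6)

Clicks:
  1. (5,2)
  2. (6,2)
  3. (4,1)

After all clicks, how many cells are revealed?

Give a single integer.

Answer: 9

Derivation:
Click 1 (5,2) count=0: revealed 9 new [(4,1) (4,2) (4,3) (5,1) (5,2) (5,3) (6,1) (6,2) (6,3)] -> total=9
Click 2 (6,2) count=0: revealed 0 new [(none)] -> total=9
Click 3 (4,1) count=2: revealed 0 new [(none)] -> total=9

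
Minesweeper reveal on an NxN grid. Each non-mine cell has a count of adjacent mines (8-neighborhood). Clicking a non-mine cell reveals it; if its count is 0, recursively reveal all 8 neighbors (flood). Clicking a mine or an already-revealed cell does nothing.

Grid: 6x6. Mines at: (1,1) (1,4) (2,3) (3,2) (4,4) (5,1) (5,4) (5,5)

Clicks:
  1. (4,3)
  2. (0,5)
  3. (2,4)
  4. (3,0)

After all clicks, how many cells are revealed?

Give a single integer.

Answer: 9

Derivation:
Click 1 (4,3) count=3: revealed 1 new [(4,3)] -> total=1
Click 2 (0,5) count=1: revealed 1 new [(0,5)] -> total=2
Click 3 (2,4) count=2: revealed 1 new [(2,4)] -> total=3
Click 4 (3,0) count=0: revealed 6 new [(2,0) (2,1) (3,0) (3,1) (4,0) (4,1)] -> total=9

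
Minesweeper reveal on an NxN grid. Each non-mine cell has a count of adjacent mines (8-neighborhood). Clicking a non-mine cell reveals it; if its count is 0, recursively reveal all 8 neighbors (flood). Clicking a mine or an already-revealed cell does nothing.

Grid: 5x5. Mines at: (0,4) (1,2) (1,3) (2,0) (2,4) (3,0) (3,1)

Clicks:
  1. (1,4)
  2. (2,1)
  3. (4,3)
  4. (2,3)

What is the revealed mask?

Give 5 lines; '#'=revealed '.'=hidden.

Answer: .....
....#
.#.#.
..###
..###

Derivation:
Click 1 (1,4) count=3: revealed 1 new [(1,4)] -> total=1
Click 2 (2,1) count=4: revealed 1 new [(2,1)] -> total=2
Click 3 (4,3) count=0: revealed 6 new [(3,2) (3,3) (3,4) (4,2) (4,3) (4,4)] -> total=8
Click 4 (2,3) count=3: revealed 1 new [(2,3)] -> total=9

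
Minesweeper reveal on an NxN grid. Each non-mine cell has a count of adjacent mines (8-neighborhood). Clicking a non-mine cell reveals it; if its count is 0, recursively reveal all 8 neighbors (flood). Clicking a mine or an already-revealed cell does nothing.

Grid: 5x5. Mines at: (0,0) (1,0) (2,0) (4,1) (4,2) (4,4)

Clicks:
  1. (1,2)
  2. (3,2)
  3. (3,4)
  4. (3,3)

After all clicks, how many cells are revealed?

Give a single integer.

Answer: 16

Derivation:
Click 1 (1,2) count=0: revealed 16 new [(0,1) (0,2) (0,3) (0,4) (1,1) (1,2) (1,3) (1,4) (2,1) (2,2) (2,3) (2,4) (3,1) (3,2) (3,3) (3,4)] -> total=16
Click 2 (3,2) count=2: revealed 0 new [(none)] -> total=16
Click 3 (3,4) count=1: revealed 0 new [(none)] -> total=16
Click 4 (3,3) count=2: revealed 0 new [(none)] -> total=16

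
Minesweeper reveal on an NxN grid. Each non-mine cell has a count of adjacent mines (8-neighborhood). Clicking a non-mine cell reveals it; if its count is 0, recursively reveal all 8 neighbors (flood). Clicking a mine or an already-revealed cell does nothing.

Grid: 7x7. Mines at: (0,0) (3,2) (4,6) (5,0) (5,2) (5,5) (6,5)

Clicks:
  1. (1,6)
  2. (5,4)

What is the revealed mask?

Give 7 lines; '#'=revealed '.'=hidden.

Answer: .######
.######
.######
...####
...###.
....#..
.......

Derivation:
Click 1 (1,6) count=0: revealed 25 new [(0,1) (0,2) (0,3) (0,4) (0,5) (0,6) (1,1) (1,2) (1,3) (1,4) (1,5) (1,6) (2,1) (2,2) (2,3) (2,4) (2,5) (2,6) (3,3) (3,4) (3,5) (3,6) (4,3) (4,4) (4,5)] -> total=25
Click 2 (5,4) count=2: revealed 1 new [(5,4)] -> total=26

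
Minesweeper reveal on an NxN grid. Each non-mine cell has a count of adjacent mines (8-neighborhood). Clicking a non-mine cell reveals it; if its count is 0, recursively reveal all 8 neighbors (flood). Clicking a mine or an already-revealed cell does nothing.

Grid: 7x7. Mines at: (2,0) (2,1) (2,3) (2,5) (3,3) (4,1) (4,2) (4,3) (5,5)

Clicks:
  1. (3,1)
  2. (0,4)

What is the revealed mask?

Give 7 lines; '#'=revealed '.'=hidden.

Click 1 (3,1) count=4: revealed 1 new [(3,1)] -> total=1
Click 2 (0,4) count=0: revealed 14 new [(0,0) (0,1) (0,2) (0,3) (0,4) (0,5) (0,6) (1,0) (1,1) (1,2) (1,3) (1,4) (1,5) (1,6)] -> total=15

Answer: #######
#######
.......
.#.....
.......
.......
.......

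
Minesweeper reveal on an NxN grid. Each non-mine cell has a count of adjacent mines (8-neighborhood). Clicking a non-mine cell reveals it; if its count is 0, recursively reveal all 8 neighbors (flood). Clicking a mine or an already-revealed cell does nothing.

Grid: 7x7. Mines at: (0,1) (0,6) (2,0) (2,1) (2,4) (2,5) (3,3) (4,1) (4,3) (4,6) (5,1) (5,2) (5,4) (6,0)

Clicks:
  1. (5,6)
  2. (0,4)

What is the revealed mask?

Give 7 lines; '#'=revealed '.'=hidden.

Click 1 (5,6) count=1: revealed 1 new [(5,6)] -> total=1
Click 2 (0,4) count=0: revealed 8 new [(0,2) (0,3) (0,4) (0,5) (1,2) (1,3) (1,4) (1,5)] -> total=9

Answer: ..####.
..####.
.......
.......
.......
......#
.......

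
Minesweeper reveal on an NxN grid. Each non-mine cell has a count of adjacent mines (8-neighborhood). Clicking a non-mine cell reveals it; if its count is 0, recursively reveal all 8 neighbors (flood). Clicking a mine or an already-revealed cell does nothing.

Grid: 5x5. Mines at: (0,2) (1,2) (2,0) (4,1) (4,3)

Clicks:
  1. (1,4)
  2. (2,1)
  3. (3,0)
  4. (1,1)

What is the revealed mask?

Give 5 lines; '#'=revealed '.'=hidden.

Click 1 (1,4) count=0: revealed 8 new [(0,3) (0,4) (1,3) (1,4) (2,3) (2,4) (3,3) (3,4)] -> total=8
Click 2 (2,1) count=2: revealed 1 new [(2,1)] -> total=9
Click 3 (3,0) count=2: revealed 1 new [(3,0)] -> total=10
Click 4 (1,1) count=3: revealed 1 new [(1,1)] -> total=11

Answer: ...##
.#.##
.#.##
#..##
.....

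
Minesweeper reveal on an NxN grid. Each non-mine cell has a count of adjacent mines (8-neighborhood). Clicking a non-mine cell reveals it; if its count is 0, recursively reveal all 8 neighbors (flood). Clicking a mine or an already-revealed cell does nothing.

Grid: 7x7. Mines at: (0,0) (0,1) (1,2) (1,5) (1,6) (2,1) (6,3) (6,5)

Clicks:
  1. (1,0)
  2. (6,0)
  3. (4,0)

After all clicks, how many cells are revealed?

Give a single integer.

Answer: 30

Derivation:
Click 1 (1,0) count=3: revealed 1 new [(1,0)] -> total=1
Click 2 (6,0) count=0: revealed 29 new [(2,2) (2,3) (2,4) (2,5) (2,6) (3,0) (3,1) (3,2) (3,3) (3,4) (3,5) (3,6) (4,0) (4,1) (4,2) (4,3) (4,4) (4,5) (4,6) (5,0) (5,1) (5,2) (5,3) (5,4) (5,5) (5,6) (6,0) (6,1) (6,2)] -> total=30
Click 3 (4,0) count=0: revealed 0 new [(none)] -> total=30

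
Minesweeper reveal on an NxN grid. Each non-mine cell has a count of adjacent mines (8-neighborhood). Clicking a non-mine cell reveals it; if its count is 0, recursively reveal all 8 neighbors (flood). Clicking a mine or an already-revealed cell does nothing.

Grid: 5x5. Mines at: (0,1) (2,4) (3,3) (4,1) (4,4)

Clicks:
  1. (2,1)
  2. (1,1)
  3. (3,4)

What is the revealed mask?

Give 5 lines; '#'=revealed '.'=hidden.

Answer: .....
###..
###..
###.#
.....

Derivation:
Click 1 (2,1) count=0: revealed 9 new [(1,0) (1,1) (1,2) (2,0) (2,1) (2,2) (3,0) (3,1) (3,2)] -> total=9
Click 2 (1,1) count=1: revealed 0 new [(none)] -> total=9
Click 3 (3,4) count=3: revealed 1 new [(3,4)] -> total=10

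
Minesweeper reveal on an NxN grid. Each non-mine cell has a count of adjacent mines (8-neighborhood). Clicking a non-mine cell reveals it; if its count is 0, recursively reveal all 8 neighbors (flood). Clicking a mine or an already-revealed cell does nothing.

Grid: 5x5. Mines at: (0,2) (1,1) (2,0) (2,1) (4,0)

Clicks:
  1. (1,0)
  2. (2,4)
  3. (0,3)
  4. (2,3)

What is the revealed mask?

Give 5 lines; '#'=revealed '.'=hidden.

Answer: ...##
#.###
..###
.####
.####

Derivation:
Click 1 (1,0) count=3: revealed 1 new [(1,0)] -> total=1
Click 2 (2,4) count=0: revealed 16 new [(0,3) (0,4) (1,2) (1,3) (1,4) (2,2) (2,3) (2,4) (3,1) (3,2) (3,3) (3,4) (4,1) (4,2) (4,3) (4,4)] -> total=17
Click 3 (0,3) count=1: revealed 0 new [(none)] -> total=17
Click 4 (2,3) count=0: revealed 0 new [(none)] -> total=17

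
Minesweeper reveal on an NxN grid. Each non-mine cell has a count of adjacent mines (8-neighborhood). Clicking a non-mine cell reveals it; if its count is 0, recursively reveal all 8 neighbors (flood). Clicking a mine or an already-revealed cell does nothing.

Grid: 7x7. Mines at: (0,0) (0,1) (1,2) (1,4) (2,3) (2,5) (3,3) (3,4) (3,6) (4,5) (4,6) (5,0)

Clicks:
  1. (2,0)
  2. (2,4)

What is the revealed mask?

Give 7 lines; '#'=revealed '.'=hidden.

Answer: .......
##.....
###.#..
###....
###....
.......
.......

Derivation:
Click 1 (2,0) count=0: revealed 11 new [(1,0) (1,1) (2,0) (2,1) (2,2) (3,0) (3,1) (3,2) (4,0) (4,1) (4,2)] -> total=11
Click 2 (2,4) count=5: revealed 1 new [(2,4)] -> total=12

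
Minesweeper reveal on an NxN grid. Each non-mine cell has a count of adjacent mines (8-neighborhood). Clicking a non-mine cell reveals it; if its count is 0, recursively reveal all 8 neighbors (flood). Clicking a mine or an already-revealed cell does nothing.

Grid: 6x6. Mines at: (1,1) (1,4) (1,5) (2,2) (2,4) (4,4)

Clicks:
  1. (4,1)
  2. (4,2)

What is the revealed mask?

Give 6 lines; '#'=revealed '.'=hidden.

Click 1 (4,1) count=0: revealed 14 new [(2,0) (2,1) (3,0) (3,1) (3,2) (3,3) (4,0) (4,1) (4,2) (4,3) (5,0) (5,1) (5,2) (5,3)] -> total=14
Click 2 (4,2) count=0: revealed 0 new [(none)] -> total=14

Answer: ......
......
##....
####..
####..
####..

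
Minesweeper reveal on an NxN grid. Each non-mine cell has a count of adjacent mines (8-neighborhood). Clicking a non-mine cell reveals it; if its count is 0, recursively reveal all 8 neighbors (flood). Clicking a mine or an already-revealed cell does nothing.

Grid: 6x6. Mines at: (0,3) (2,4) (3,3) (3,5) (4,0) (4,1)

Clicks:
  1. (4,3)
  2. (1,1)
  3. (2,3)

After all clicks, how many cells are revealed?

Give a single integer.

Click 1 (4,3) count=1: revealed 1 new [(4,3)] -> total=1
Click 2 (1,1) count=0: revealed 12 new [(0,0) (0,1) (0,2) (1,0) (1,1) (1,2) (2,0) (2,1) (2,2) (3,0) (3,1) (3,2)] -> total=13
Click 3 (2,3) count=2: revealed 1 new [(2,3)] -> total=14

Answer: 14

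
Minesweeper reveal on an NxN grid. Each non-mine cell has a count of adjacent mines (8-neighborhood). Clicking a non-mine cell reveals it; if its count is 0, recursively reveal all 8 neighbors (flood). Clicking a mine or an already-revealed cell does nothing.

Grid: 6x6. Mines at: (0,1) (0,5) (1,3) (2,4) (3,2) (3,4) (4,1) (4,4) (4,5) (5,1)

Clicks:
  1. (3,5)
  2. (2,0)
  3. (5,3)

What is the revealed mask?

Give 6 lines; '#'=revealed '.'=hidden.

Click 1 (3,5) count=4: revealed 1 new [(3,5)] -> total=1
Click 2 (2,0) count=0: revealed 6 new [(1,0) (1,1) (2,0) (2,1) (3,0) (3,1)] -> total=7
Click 3 (5,3) count=1: revealed 1 new [(5,3)] -> total=8

Answer: ......
##....
##....
##...#
......
...#..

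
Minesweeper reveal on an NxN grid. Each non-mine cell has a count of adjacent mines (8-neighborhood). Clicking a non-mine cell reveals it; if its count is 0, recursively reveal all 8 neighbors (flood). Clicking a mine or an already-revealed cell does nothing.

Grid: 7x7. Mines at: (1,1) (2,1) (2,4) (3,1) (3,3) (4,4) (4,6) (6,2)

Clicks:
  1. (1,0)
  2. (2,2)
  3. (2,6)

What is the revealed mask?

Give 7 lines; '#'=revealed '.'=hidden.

Click 1 (1,0) count=2: revealed 1 new [(1,0)] -> total=1
Click 2 (2,2) count=4: revealed 1 new [(2,2)] -> total=2
Click 3 (2,6) count=0: revealed 14 new [(0,2) (0,3) (0,4) (0,5) (0,6) (1,2) (1,3) (1,4) (1,5) (1,6) (2,5) (2,6) (3,5) (3,6)] -> total=16

Answer: ..#####
#.#####
..#..##
.....##
.......
.......
.......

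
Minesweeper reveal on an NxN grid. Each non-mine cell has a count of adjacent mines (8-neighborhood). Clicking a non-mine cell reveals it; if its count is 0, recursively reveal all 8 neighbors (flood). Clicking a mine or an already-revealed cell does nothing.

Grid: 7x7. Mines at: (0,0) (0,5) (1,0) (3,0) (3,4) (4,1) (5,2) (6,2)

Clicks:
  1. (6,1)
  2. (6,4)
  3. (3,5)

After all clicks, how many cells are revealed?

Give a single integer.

Answer: 19

Derivation:
Click 1 (6,1) count=2: revealed 1 new [(6,1)] -> total=1
Click 2 (6,4) count=0: revealed 18 new [(1,5) (1,6) (2,5) (2,6) (3,5) (3,6) (4,3) (4,4) (4,5) (4,6) (5,3) (5,4) (5,5) (5,6) (6,3) (6,4) (6,5) (6,6)] -> total=19
Click 3 (3,5) count=1: revealed 0 new [(none)] -> total=19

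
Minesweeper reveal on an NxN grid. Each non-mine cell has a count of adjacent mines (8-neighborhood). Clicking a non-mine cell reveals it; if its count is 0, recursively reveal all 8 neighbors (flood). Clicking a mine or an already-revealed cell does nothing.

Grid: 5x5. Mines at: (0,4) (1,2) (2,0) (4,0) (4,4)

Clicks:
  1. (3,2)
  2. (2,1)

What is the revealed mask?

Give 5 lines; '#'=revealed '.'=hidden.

Answer: .....
.....
.###.
.###.
.###.

Derivation:
Click 1 (3,2) count=0: revealed 9 new [(2,1) (2,2) (2,3) (3,1) (3,2) (3,3) (4,1) (4,2) (4,3)] -> total=9
Click 2 (2,1) count=2: revealed 0 new [(none)] -> total=9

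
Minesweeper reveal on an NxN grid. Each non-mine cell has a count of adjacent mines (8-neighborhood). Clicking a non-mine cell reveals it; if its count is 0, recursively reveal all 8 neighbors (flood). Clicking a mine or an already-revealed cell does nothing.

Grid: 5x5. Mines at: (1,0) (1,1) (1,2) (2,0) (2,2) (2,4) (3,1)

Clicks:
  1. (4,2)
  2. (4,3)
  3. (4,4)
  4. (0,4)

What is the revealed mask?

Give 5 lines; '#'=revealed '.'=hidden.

Answer: ...##
...##
.....
..###
..###

Derivation:
Click 1 (4,2) count=1: revealed 1 new [(4,2)] -> total=1
Click 2 (4,3) count=0: revealed 5 new [(3,2) (3,3) (3,4) (4,3) (4,4)] -> total=6
Click 3 (4,4) count=0: revealed 0 new [(none)] -> total=6
Click 4 (0,4) count=0: revealed 4 new [(0,3) (0,4) (1,3) (1,4)] -> total=10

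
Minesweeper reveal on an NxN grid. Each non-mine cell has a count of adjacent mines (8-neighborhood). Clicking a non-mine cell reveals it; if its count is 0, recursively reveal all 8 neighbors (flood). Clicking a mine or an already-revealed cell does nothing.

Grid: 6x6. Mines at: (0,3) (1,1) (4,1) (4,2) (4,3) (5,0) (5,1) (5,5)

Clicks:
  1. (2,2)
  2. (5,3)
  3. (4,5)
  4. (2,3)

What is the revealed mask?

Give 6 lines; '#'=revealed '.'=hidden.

Click 1 (2,2) count=1: revealed 1 new [(2,2)] -> total=1
Click 2 (5,3) count=2: revealed 1 new [(5,3)] -> total=2
Click 3 (4,5) count=1: revealed 1 new [(4,5)] -> total=3
Click 4 (2,3) count=0: revealed 14 new [(0,4) (0,5) (1,2) (1,3) (1,4) (1,5) (2,3) (2,4) (2,5) (3,2) (3,3) (3,4) (3,5) (4,4)] -> total=17

Answer: ....##
..####
..####
..####
....##
...#..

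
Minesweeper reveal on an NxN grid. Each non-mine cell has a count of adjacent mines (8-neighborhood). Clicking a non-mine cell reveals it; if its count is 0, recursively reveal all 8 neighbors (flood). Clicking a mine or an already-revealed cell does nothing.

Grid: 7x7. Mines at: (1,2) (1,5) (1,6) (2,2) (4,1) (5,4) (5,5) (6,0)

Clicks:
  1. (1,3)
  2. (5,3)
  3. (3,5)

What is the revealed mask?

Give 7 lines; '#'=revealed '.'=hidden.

Click 1 (1,3) count=2: revealed 1 new [(1,3)] -> total=1
Click 2 (5,3) count=1: revealed 1 new [(5,3)] -> total=2
Click 3 (3,5) count=0: revealed 12 new [(2,3) (2,4) (2,5) (2,6) (3,3) (3,4) (3,5) (3,6) (4,3) (4,4) (4,5) (4,6)] -> total=14

Answer: .......
...#...
...####
...####
...####
...#...
.......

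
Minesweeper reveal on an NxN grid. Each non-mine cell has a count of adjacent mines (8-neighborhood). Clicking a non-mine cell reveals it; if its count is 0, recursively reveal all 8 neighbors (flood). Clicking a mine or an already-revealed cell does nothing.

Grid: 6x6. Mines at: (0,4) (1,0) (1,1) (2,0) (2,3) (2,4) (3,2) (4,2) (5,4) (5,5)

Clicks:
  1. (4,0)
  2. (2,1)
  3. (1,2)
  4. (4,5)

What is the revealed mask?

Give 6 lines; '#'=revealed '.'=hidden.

Answer: ......
..#...
.#....
##....
##...#
##....

Derivation:
Click 1 (4,0) count=0: revealed 6 new [(3,0) (3,1) (4,0) (4,1) (5,0) (5,1)] -> total=6
Click 2 (2,1) count=4: revealed 1 new [(2,1)] -> total=7
Click 3 (1,2) count=2: revealed 1 new [(1,2)] -> total=8
Click 4 (4,5) count=2: revealed 1 new [(4,5)] -> total=9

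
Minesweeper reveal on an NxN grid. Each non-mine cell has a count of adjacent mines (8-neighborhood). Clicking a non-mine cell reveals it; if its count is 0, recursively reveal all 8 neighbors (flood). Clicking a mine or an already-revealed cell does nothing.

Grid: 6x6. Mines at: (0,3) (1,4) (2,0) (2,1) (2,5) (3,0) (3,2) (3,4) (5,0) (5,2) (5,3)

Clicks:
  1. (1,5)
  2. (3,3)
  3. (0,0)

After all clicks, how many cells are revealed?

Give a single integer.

Click 1 (1,5) count=2: revealed 1 new [(1,5)] -> total=1
Click 2 (3,3) count=2: revealed 1 new [(3,3)] -> total=2
Click 3 (0,0) count=0: revealed 6 new [(0,0) (0,1) (0,2) (1,0) (1,1) (1,2)] -> total=8

Answer: 8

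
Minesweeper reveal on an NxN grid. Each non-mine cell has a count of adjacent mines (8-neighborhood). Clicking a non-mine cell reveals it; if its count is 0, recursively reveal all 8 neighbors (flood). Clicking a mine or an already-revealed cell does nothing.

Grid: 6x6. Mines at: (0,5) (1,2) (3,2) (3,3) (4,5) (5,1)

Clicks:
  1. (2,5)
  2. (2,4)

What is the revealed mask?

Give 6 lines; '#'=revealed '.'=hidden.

Answer: ......
....##
....##
....##
......
......

Derivation:
Click 1 (2,5) count=0: revealed 6 new [(1,4) (1,5) (2,4) (2,5) (3,4) (3,5)] -> total=6
Click 2 (2,4) count=1: revealed 0 new [(none)] -> total=6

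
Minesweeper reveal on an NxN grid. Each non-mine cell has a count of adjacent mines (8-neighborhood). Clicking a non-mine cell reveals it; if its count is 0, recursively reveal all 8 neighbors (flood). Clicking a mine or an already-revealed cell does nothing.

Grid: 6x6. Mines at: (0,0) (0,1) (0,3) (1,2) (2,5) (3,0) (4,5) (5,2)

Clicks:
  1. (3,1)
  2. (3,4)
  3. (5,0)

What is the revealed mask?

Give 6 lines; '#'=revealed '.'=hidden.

Answer: ......
......
......
.#..#.
##....
##....

Derivation:
Click 1 (3,1) count=1: revealed 1 new [(3,1)] -> total=1
Click 2 (3,4) count=2: revealed 1 new [(3,4)] -> total=2
Click 3 (5,0) count=0: revealed 4 new [(4,0) (4,1) (5,0) (5,1)] -> total=6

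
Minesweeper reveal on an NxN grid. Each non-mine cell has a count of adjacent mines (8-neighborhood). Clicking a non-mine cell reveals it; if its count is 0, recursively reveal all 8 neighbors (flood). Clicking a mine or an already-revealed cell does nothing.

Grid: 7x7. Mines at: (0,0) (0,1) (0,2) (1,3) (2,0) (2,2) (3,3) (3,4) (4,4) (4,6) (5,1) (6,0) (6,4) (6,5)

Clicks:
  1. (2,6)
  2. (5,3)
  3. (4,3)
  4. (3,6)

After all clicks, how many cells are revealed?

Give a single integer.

Click 1 (2,6) count=0: revealed 11 new [(0,4) (0,5) (0,6) (1,4) (1,5) (1,6) (2,4) (2,5) (2,6) (3,5) (3,6)] -> total=11
Click 2 (5,3) count=2: revealed 1 new [(5,3)] -> total=12
Click 3 (4,3) count=3: revealed 1 new [(4,3)] -> total=13
Click 4 (3,6) count=1: revealed 0 new [(none)] -> total=13

Answer: 13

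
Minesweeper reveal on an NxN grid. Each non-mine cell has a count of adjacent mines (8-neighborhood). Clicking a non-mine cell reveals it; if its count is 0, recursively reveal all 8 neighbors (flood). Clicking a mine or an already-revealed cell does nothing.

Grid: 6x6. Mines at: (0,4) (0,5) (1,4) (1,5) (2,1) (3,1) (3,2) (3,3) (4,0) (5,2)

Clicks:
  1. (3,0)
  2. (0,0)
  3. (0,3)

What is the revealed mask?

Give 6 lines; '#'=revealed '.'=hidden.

Click 1 (3,0) count=3: revealed 1 new [(3,0)] -> total=1
Click 2 (0,0) count=0: revealed 8 new [(0,0) (0,1) (0,2) (0,3) (1,0) (1,1) (1,2) (1,3)] -> total=9
Click 3 (0,3) count=2: revealed 0 new [(none)] -> total=9

Answer: ####..
####..
......
#.....
......
......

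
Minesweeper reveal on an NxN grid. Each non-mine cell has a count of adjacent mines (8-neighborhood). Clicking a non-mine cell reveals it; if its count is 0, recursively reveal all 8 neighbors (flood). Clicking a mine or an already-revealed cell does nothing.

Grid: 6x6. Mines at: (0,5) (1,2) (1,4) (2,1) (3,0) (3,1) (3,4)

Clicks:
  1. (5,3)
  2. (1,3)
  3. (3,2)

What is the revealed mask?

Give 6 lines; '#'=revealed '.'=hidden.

Click 1 (5,3) count=0: revealed 12 new [(4,0) (4,1) (4,2) (4,3) (4,4) (4,5) (5,0) (5,1) (5,2) (5,3) (5,4) (5,5)] -> total=12
Click 2 (1,3) count=2: revealed 1 new [(1,3)] -> total=13
Click 3 (3,2) count=2: revealed 1 new [(3,2)] -> total=14

Answer: ......
...#..
......
..#...
######
######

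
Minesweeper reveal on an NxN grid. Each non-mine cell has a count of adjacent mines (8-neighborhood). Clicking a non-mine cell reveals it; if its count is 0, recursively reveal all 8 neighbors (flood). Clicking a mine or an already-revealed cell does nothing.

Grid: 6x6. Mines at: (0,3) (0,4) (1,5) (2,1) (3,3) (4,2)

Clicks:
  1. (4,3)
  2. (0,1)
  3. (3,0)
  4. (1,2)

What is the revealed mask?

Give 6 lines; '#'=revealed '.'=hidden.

Answer: ###...
###...
......
#.....
...#..
......

Derivation:
Click 1 (4,3) count=2: revealed 1 new [(4,3)] -> total=1
Click 2 (0,1) count=0: revealed 6 new [(0,0) (0,1) (0,2) (1,0) (1,1) (1,2)] -> total=7
Click 3 (3,0) count=1: revealed 1 new [(3,0)] -> total=8
Click 4 (1,2) count=2: revealed 0 new [(none)] -> total=8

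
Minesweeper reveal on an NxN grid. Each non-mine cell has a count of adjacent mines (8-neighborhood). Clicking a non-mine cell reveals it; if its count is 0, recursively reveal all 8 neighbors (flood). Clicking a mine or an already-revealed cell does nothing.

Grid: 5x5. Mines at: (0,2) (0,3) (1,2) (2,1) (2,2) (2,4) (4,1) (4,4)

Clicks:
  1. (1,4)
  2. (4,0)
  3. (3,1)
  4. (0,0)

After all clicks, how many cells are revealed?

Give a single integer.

Click 1 (1,4) count=2: revealed 1 new [(1,4)] -> total=1
Click 2 (4,0) count=1: revealed 1 new [(4,0)] -> total=2
Click 3 (3,1) count=3: revealed 1 new [(3,1)] -> total=3
Click 4 (0,0) count=0: revealed 4 new [(0,0) (0,1) (1,0) (1,1)] -> total=7

Answer: 7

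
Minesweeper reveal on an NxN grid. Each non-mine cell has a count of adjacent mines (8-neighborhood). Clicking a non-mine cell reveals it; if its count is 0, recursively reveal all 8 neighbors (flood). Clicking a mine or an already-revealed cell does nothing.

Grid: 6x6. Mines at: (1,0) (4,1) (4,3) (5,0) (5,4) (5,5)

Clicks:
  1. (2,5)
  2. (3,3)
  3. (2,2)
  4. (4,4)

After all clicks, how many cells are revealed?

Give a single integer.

Click 1 (2,5) count=0: revealed 22 new [(0,1) (0,2) (0,3) (0,4) (0,5) (1,1) (1,2) (1,3) (1,4) (1,5) (2,1) (2,2) (2,3) (2,4) (2,5) (3,1) (3,2) (3,3) (3,4) (3,5) (4,4) (4,5)] -> total=22
Click 2 (3,3) count=1: revealed 0 new [(none)] -> total=22
Click 3 (2,2) count=0: revealed 0 new [(none)] -> total=22
Click 4 (4,4) count=3: revealed 0 new [(none)] -> total=22

Answer: 22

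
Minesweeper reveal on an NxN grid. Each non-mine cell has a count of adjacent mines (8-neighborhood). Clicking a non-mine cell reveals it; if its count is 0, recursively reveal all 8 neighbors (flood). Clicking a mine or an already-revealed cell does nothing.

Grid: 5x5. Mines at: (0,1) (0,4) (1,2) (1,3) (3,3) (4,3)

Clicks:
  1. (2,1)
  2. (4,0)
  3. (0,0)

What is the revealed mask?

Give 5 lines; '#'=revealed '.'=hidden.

Click 1 (2,1) count=1: revealed 1 new [(2,1)] -> total=1
Click 2 (4,0) count=0: revealed 10 new [(1,0) (1,1) (2,0) (2,2) (3,0) (3,1) (3,2) (4,0) (4,1) (4,2)] -> total=11
Click 3 (0,0) count=1: revealed 1 new [(0,0)] -> total=12

Answer: #....
##...
###..
###..
###..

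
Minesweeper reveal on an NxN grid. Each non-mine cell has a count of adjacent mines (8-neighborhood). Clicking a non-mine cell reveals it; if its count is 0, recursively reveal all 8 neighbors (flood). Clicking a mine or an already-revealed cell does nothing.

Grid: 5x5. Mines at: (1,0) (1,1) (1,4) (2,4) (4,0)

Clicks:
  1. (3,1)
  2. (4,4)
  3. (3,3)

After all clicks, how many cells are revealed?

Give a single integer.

Click 1 (3,1) count=1: revealed 1 new [(3,1)] -> total=1
Click 2 (4,4) count=0: revealed 10 new [(2,1) (2,2) (2,3) (3,2) (3,3) (3,4) (4,1) (4,2) (4,3) (4,4)] -> total=11
Click 3 (3,3) count=1: revealed 0 new [(none)] -> total=11

Answer: 11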